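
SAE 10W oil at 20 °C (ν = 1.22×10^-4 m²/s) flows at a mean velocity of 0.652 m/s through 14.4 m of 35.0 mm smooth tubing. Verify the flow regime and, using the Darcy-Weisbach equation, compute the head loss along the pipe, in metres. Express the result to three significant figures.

Re = VD/ν = 0.652·0.03500/1.22×10^-4 = 187 → laminar (Re < 2300)
f = 64/Re = 0.3422
h_f = f(L/D)V²/(2g) = 0.3422·(14.4/0.03500)·0.652²/(2·9.81) = 3.050 m

h_f ≈ 3.05 m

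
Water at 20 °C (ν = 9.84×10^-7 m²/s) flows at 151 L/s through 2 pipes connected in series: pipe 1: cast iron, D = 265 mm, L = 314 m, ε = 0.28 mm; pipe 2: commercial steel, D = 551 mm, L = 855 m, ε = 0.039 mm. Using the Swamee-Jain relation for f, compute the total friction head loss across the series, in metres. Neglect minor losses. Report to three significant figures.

Pipe 1: V = 2.738 m/s, Re = 7.37×10^5, ε/D = 0.00106, f = 0.02040, h_1 = f(L/D)V²/2g = 9.234 m
Pipe 2: V = 0.6333 m/s, Re = 3.55×10^5, ε/D = 7.08×10^-5, f = 0.01478, h_2 = f(L/D)V²/2g = 0.4689 m
Series → Q common, losses add: H = Σh = 9.703 m

H ≈ 9.70 m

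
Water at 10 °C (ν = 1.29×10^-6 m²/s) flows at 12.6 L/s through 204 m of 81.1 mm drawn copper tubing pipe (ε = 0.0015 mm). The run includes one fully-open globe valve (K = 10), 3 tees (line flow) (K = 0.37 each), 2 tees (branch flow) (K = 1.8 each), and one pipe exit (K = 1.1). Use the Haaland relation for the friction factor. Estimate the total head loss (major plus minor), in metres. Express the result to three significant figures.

V = 4Q/(πD²) = 2.439 m/s; V²/2g = 0.3032 m
Re = 1.53×10^5, ε/D = 1.85×10^-5 → f = 0.01643 (Haaland)
Major: h_f = f(L/D)·V²/2g = 0.01643·2515·0.3032 = 12.53 m
Minor: ΣK = 15.8; h_m = ΣK·V²/2g = 4.794 m
Total H_L = 12.53 + 4.794 = 17.33 m

H_L ≈ 17.3 m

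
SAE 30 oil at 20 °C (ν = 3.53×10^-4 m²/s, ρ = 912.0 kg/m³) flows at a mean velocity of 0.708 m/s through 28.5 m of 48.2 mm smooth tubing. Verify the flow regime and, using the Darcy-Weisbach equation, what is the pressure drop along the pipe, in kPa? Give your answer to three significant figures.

Δp ≈ 89.5 kPa

Re = VD/ν = 0.708·0.04820/3.53×10^-4 = 96.7 → laminar (Re < 2300)
f = 64/Re = 0.6620
h_f = f(L/D)V²/(2g) = 0.6620·(28.5/0.04820)·0.708²/(2·9.81) = 10.00 m
Δp = ρg·h_f = 912.0·9.81·10.00 = 89.48 kPa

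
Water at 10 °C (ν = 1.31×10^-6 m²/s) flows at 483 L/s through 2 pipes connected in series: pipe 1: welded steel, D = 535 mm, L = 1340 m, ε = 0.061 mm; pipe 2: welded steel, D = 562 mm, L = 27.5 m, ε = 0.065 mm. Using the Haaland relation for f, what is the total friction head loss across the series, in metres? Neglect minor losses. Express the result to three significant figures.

H ≈ 8.18 m

Pipe 1: V = 2.149 m/s, Re = 8.77×10^5, ε/D = 1.14×10^-4, f = 0.01367, h_1 = f(L/D)V²/2g = 8.054 m
Pipe 2: V = 1.947 m/s, Re = 8.35×10^5, ε/D = 1.16×10^-4, f = 0.01374, h_2 = f(L/D)V²/2g = 0.1300 m
Series → Q common, losses add: H = Σh = 8.184 m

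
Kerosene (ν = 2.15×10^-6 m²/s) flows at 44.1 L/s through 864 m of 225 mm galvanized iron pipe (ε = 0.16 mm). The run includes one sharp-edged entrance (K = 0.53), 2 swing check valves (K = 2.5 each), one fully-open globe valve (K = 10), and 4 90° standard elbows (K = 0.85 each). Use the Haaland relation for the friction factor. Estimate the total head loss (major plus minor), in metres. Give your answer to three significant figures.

H_L ≈ 6.14 m

V = 4Q/(πD²) = 1.109 m/s; V²/2g = 0.06270 m
Re = 1.16×10^5, ε/D = 7.11×10^-4 → f = 0.02059 (Haaland)
Major: h_f = f(L/D)·V²/2g = 0.02059·3840·0.06270 = 4.958 m
Minor: ΣK = 18.9; h_m = ΣK·V²/2g = 1.187 m
Total H_L = 4.958 + 1.187 = 6.145 m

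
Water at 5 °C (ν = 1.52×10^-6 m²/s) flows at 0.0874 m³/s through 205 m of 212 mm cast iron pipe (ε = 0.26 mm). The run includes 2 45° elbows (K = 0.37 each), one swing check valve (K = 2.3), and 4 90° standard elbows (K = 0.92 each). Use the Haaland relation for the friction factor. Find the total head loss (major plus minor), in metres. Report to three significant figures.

H_L ≈ 8.55 m

V = 4Q/(πD²) = 2.476 m/s; V²/2g = 0.3125 m
Re = 3.45×10^5, ε/D = 0.00123 → f = 0.02134 (Haaland)
Major: h_f = f(L/D)·V²/2g = 0.02134·967.0·0.3125 = 6.447 m
Minor: ΣK = 6.72; h_m = ΣK·V²/2g = 2.100 m
Total H_L = 6.447 + 2.100 = 8.547 m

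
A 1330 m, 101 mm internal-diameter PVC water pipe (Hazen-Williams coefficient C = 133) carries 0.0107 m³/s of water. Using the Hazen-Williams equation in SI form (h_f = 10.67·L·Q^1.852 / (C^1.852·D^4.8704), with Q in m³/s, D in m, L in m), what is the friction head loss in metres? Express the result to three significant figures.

h_f ≈ 26.2 m

h_f = 10.67·1330·0.0107^1.852 / (133^1.852·0.101^4.8704) = 26.21 m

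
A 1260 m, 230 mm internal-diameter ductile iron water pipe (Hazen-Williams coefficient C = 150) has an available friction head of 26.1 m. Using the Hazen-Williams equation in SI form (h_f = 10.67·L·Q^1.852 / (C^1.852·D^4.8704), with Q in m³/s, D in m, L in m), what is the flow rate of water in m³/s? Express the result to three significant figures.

Q ≈ 0.108 m³/s

Rearranging: Q = [h_f·C^1.852·D^4.8704 / (10.67·L)]^(1/1.852)
Q = [26.1·150^1.852·0.230^4.8704 / (10.67·1260)]^0.540 = 0.1080 m³/s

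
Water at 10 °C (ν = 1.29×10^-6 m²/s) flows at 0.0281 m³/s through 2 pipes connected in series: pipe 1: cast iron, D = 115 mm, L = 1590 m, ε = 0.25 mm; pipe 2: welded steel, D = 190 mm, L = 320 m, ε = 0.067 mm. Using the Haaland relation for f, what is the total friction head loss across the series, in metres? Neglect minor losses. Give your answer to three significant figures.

H ≈ 129 m

Pipe 1: V = 2.705 m/s, Re = 2.41×10^5, ε/D = 0.00217, f = 0.02462, h_1 = f(L/D)V²/2g = 127.0 m
Pipe 2: V = 0.9911 m/s, Re = 1.46×10^5, ε/D = 3.53×10^-4, f = 0.01847, h_2 = f(L/D)V²/2g = 1.557 m
Series → Q common, losses add: H = Σh = 128.5 m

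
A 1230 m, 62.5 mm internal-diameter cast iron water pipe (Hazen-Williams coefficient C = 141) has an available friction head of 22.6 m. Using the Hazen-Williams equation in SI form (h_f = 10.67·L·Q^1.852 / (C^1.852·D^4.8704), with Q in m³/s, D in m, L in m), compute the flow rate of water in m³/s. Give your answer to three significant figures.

Q ≈ 0.00309 m³/s

Rearranging: Q = [h_f·C^1.852·D^4.8704 / (10.67·L)]^(1/1.852)
Q = [22.6·141^1.852·0.0625^4.8704 / (10.67·1230)]^0.540 = 0.003092 m³/s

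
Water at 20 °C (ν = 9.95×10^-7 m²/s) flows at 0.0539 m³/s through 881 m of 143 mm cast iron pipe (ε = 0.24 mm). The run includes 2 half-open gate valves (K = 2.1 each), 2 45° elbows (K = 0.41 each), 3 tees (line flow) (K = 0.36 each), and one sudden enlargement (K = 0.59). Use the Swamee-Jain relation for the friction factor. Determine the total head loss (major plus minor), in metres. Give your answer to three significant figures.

V = 4Q/(πD²) = 3.356 m/s; V²/2g = 0.5741 m
Re = 4.82×10^5, ε/D = 0.00168 → f = 0.02291 (Swamee-Jain)
Major: h_f = f(L/D)·V²/2g = 0.02291·6161·0.5741 = 81.04 m
Minor: ΣK = 6.69; h_m = ΣK·V²/2g = 3.840 m
Total H_L = 81.04 + 3.840 = 84.88 m

H_L ≈ 84.9 m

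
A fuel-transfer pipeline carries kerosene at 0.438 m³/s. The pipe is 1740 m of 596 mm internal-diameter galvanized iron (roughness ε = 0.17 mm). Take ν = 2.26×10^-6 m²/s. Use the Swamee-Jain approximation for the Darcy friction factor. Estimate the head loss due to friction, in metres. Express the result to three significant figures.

V = 4Q/(πD²) = 4·0.438/(π·0.596²) = 1.570 m/s
Re = VD/ν = 1.570·0.596/2.26×10^-6 = 4.14×10^5 → turbulent
ε/D = 0.17/596 = 2.85×10^-4
Swamee-Jain: f = 0.01649
h_f = f(L/D)V²/(2g) = 0.01649·(1740/0.596)·1.570²/(2·9.81) = 6.047 m

h_f ≈ 6.05 m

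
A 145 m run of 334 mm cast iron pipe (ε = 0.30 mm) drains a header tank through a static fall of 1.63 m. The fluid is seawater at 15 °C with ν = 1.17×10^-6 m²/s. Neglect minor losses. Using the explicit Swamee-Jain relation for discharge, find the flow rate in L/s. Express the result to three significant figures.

Swamee-Jain (Type II): Q = -0.965·√(gD⁵h_f/L)·ln[ε/(3.7D) + √(3.17ν²L/(gD³h_f))]
√(gD⁵h_f/L) = √(9.81·0.334⁵·1.63/145) = 0.02141
ε/(3.7D) = 2.43×10^-4; √(3.17ν²L/(gD³h_f)) = 3.25×10^-5
Q = -0.965·0.02141·ln(2.753×10^-4) = 0.1694 m³/s
Check: V = 1.93 m/s, Re = 5.52×10^5, f = 0.01984, h_f = 1.64 m ≈ 1.63 m ✓

Q ≈ 169 L/s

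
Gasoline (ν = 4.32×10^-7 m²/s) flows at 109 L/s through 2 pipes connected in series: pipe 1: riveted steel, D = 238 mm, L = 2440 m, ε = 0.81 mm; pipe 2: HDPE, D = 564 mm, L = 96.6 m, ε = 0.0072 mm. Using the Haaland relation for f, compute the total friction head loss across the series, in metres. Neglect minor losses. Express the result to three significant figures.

Pipe 1: V = 2.450 m/s, Re = 1.35×10^6, ε/D = 0.00340, f = 0.02726, h_1 = f(L/D)V²/2g = 85.49 m
Pipe 2: V = 0.4363 m/s, Re = 5.70×10^5, ε/D = 1.28×10^-5, f = 0.01292, h_2 = f(L/D)V²/2g = 0.02148 m
Series → Q common, losses add: H = Σh = 85.52 m

H ≈ 85.5 m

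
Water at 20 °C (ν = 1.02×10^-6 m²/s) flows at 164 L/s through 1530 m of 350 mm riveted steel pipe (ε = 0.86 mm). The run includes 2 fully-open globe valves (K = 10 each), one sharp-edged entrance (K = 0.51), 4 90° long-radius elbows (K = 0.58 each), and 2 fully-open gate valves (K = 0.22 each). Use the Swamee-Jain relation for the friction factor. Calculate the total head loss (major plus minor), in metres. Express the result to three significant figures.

H_L ≈ 19.7 m

V = 4Q/(πD²) = 1.705 m/s; V²/2g = 0.1481 m
Re = 5.85×10^5, ε/D = 0.00246 → f = 0.02513 (Swamee-Jain)
Major: h_f = f(L/D)·V²/2g = 0.02513·4371·0.1481 = 16.27 m
Minor: ΣK = 23.3; h_m = ΣK·V²/2g = 3.446 m
Total H_L = 16.27 + 3.446 = 19.71 m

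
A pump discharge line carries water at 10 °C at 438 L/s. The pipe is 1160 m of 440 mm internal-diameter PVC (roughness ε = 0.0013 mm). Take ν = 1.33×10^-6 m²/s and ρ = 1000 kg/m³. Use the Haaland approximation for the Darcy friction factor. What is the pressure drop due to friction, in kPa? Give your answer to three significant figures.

V = 4Q/(πD²) = 4·0.438/(π·0.440²) = 2.881 m/s
Re = VD/ν = 2.881·0.440/1.33×10^-6 = 9.53×10^5 → turbulent
ε/D = 0.0013/440 = 2.95×10^-6
Haaland: f = 0.01173
h_f = f(L/D)V²/(2g) = 0.01173·(1160/0.440)·2.881²/(2·9.81) = 13.08 m
Δp = ρg·h_f = 1000·9.81·13.08 = 128.3 kPa

Δp ≈ 128 kPa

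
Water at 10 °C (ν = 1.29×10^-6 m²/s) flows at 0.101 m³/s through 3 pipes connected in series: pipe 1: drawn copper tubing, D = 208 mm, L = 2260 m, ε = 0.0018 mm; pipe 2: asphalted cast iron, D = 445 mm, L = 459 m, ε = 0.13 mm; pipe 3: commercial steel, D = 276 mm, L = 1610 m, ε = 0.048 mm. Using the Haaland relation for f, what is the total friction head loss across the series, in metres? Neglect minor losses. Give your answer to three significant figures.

Pipe 1: V = 2.972 m/s, Re = 4.79×10^5, ε/D = 8.65×10^-6, f = 0.01326, h_1 = f(L/D)V²/2g = 64.86 m
Pipe 2: V = 0.6494 m/s, Re = 2.24×10^5, ε/D = 2.92×10^-4, f = 0.01724, h_2 = f(L/D)V²/2g = 0.3822 m
Pipe 3: V = 1.688 m/s, Re = 3.61×10^5, ε/D = 1.74×10^-4, f = 0.01553, h_3 = f(L/D)V²/2g = 13.16 m
Series → Q common, losses add: H = Σh = 78.40 m

H ≈ 78.4 m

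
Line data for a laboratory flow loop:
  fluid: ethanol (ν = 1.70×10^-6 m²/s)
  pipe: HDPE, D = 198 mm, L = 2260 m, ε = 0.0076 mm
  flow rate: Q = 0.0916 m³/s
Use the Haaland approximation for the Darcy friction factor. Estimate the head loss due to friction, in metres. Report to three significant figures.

V = 4Q/(πD²) = 4·0.0916/(π·0.198²) = 2.975 m/s
Re = VD/ν = 2.975·0.198/1.70×10^-6 = 3.46×10^5 → turbulent
ε/D = 0.0076/198 = 3.84×10^-5
Haaland: f = 0.01433
h_f = f(L/D)V²/(2g) = 0.01433·(2260/0.198)·2.975²/(2·9.81) = 73.77 m

h_f ≈ 73.8 m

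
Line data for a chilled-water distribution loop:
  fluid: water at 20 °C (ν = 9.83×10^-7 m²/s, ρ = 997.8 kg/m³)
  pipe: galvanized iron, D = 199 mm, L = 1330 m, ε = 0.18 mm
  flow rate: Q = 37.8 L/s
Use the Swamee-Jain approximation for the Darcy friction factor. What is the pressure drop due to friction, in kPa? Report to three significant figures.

Δp ≈ 101 kPa

V = 4Q/(πD²) = 4·0.0378/(π·0.199²) = 1.215 m/s
Re = VD/ν = 1.215·0.199/9.83×10^-7 = 2.46×10^5 → turbulent
ε/D = 0.18/199 = 9.05×10^-4
Swamee-Jain: f = 0.02055
h_f = f(L/D)V²/(2g) = 0.02055·(1330/0.199)·1.215²/(2·9.81) = 10.34 m
Δp = ρg·h_f = 997.8·9.81·10.34 = 101.2 kPa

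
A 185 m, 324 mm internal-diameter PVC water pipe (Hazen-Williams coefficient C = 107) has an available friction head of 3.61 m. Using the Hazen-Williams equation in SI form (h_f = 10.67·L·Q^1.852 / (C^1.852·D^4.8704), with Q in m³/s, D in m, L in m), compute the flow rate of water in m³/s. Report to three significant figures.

Rearranging: Q = [h_f·C^1.852·D^4.8704 / (10.67·L)]^(1/1.852)
Q = [3.61·107^1.852·0.324^4.8704 / (10.67·185)]^0.540 = 0.1836 m³/s

Q ≈ 0.184 m³/s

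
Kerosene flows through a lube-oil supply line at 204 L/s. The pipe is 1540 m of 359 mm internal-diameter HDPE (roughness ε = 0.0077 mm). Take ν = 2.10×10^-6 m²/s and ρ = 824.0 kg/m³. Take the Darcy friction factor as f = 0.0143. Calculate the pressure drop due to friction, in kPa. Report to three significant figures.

V = 4Q/(πD²) = 4·0.204/(π·0.359²) = 2.015 m/s
h_f = f(L/D)V²/(2g) = 0.01430·(1540/0.359)·2.015²/(2·9.81) = 12.70 m
Δp = ρg·h_f = 824.0·9.81·12.70 = 102.7 kPa

Δp ≈ 103 kPa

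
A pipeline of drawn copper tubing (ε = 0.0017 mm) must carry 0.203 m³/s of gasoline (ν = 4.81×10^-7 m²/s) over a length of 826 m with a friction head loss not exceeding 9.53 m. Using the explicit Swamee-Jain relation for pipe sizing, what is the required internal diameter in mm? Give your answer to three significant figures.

Swamee-Jain (Type III): D = 0.66·[ε^1.25·(LQ²/(gh_f))^4.75 + ν·Q^9.4·(L/(gh_f))^5.2]^0.04
LQ²/(gh_f) = 0.3641; L/(gh_f) = 8.835
Term 1 = ε^1.25·(…)^4.75 = 5.06×10^-10; Term 2 = ν·Q^9.4·(…)^5.2 = 1.24×10^-8
D = 0.66·(5.06×10^-10 + 1.24×10^-8)^0.04 = 0.3191 m = 319 mm
Check: V = 2.54 m/s, Re = 1.68×10^6, f = 0.01084, h_f = 9.21 m ≈ 9.53 m ✓

D ≈ 319 mm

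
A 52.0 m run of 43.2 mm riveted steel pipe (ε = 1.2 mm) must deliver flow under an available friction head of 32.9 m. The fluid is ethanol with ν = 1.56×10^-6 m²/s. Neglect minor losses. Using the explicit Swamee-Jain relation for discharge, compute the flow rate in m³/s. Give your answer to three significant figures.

Q ≈ 0.00455 m³/s

Swamee-Jain (Type II): Q = -0.965·√(gD⁵h_f/L)·ln[ε/(3.7D) + √(3.17ν²L/(gD³h_f))]
√(gD⁵h_f/L) = √(9.81·0.0432⁵·32.9/52.0) = 9.664×10^-4
ε/(3.7D) = 0.00751; √(3.17ν²L/(gD³h_f)) = 1.24×10^-4
Q = -0.965·9.664×10^-4·ln(0.007632) = 0.004547 m³/s
Check: V = 3.10 m/s, Re = 8.59×10^4, f = 0.05601, h_f = 33.1 m ≈ 32.9 m ✓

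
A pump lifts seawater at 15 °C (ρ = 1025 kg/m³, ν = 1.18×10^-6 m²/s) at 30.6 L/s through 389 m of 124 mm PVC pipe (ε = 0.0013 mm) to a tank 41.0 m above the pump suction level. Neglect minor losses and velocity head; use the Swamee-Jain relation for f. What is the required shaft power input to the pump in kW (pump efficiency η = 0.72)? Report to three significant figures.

V = 4Q/(πD²) = 2.534 m/s; Re = 2.66×10^5; ε/D = 1.05×10^-5; f = 0.01482
h_f = f(L/D)V²/2g = 15.21 m
Total head H = z + h_f = 41.0 + 15.21 = 56.21 m
P_hyd = ρgQH = 1025·9.81·0.0306·56.21 = 17.30 kW
P_shaft = P_hyd/η = 17.30/0.72 = 24.02 kW

P_shaft ≈ 24.0 kW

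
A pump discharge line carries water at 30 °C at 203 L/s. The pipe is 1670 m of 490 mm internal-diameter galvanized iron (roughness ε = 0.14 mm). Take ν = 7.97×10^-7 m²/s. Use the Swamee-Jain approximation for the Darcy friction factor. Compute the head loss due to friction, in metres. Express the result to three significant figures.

h_f ≈ 3.21 m

V = 4Q/(πD²) = 4·0.203/(π·0.490²) = 1.076 m/s
Re = VD/ν = 1.076·0.490/7.97×10^-7 = 6.62×10^5 → turbulent
ε/D = 0.14/490 = 2.86×10^-4
Swamee-Jain: f = 0.01596
h_f = f(L/D)V²/(2g) = 0.01596·(1670/0.490)·1.076²/(2·9.81) = 3.214 m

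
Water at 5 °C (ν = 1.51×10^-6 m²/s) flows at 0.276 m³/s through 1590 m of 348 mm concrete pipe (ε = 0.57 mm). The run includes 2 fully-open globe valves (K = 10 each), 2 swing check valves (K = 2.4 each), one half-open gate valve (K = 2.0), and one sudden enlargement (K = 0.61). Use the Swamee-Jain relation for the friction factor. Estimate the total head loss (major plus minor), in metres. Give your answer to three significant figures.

H_L ≈ 56.2 m

V = 4Q/(πD²) = 2.902 m/s; V²/2g = 0.4292 m
Re = 6.69×10^5, ε/D = 0.00164 → f = 0.02264 (Swamee-Jain)
Major: h_f = f(L/D)·V²/2g = 0.02264·4569·0.4292 = 44.40 m
Minor: ΣK = 27.4; h_m = ΣK·V²/2g = 11.76 m
Total H_L = 44.40 + 11.76 = 56.16 m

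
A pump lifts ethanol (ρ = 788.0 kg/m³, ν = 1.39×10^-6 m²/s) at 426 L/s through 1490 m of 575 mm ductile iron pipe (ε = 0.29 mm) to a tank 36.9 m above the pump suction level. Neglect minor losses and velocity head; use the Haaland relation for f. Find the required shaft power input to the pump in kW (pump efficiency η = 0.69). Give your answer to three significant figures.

P_shaft ≈ 206 kW

V = 4Q/(πD²) = 1.641 m/s; Re = 6.79×10^5; ε/D = 5.04×10^-4; f = 0.01740
h_f = f(L/D)V²/2g = 6.184 m
Total head H = z + h_f = 36.9 + 6.184 = 43.08 m
P_hyd = ρgQH = 788.0·9.81·0.426·43.08 = 141.9 kW
P_shaft = P_hyd/η = 141.9/0.69 = 205.6 kW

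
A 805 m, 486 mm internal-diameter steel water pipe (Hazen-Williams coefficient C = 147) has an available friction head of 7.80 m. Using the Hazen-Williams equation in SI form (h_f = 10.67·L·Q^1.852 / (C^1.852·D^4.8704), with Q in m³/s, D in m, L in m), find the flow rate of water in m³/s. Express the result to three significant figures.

Q ≈ 0.502 m³/s

Rearranging: Q = [h_f·C^1.852·D^4.8704 / (10.67·L)]^(1/1.852)
Q = [7.80·147^1.852·0.486^4.8704 / (10.67·805)]^0.540 = 0.5021 m³/s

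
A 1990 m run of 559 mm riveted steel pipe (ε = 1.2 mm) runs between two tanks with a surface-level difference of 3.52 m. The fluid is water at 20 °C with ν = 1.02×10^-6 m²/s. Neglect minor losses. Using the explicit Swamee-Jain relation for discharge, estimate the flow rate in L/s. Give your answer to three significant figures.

Swamee-Jain (Type II): Q = -0.965·√(gD⁵h_f/L)·ln[ε/(3.7D) + √(3.17ν²L/(gD³h_f))]
√(gD⁵h_f/L) = √(9.81·0.559⁵·3.52/1990) = 0.03078
ε/(3.7D) = 5.80×10^-4; √(3.17ν²L/(gD³h_f)) = 3.30×10^-5
Q = -0.965·0.03078·ln(6.132×10^-4) = 0.2197 m³/s
Check: V = 0.895 m/s, Re = 4.91×10^5, f = 0.02434, h_f = 3.54 m ≈ 3.52 m ✓

Q ≈ 220 L/s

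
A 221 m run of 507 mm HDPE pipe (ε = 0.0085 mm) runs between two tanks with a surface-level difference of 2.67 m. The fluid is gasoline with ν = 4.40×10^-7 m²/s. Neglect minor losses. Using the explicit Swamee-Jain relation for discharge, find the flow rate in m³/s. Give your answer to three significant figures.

Q ≈ 0.695 m³/s

Swamee-Jain (Type II): Q = -0.965·√(gD⁵h_f/L)·ln[ε/(3.7D) + √(3.17ν²L/(gD³h_f))]
√(gD⁵h_f/L) = √(9.81·0.507⁵·2.67/221) = 0.06301
ε/(3.7D) = 4.53×10^-6; √(3.17ν²L/(gD³h_f)) = 6.30×10^-6
Q = -0.965·0.06301·ln(1.083×10^-5) = 0.6952 m³/s
Check: V = 3.44 m/s, Re = 3.97×10^6, f = 0.01019, h_f = 2.68 m ≈ 2.67 m ✓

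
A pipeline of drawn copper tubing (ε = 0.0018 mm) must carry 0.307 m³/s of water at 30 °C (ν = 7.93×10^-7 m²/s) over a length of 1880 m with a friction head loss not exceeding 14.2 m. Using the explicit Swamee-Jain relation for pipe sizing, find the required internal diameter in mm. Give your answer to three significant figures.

Swamee-Jain (Type III): D = 0.66·[ε^1.25·(LQ²/(gh_f))^4.75 + ν·Q^9.4·(L/(gh_f))^5.2]^0.04
LQ²/(gh_f) = 1.272; L/(gh_f) = 13.50
Term 1 = ε^1.25·(…)^4.75 = 2.07×10^-7; Term 2 = ν·Q^9.4·(…)^5.2 = 9.02×10^-6
D = 0.66·(2.07×10^-7 + 9.02×10^-6)^0.04 = 0.4151 m = 415 mm
Check: V = 2.27 m/s, Re = 1.19×10^6, f = 0.01140, h_f = 13.5 m ≈ 14.2 m ✓

D ≈ 415 mm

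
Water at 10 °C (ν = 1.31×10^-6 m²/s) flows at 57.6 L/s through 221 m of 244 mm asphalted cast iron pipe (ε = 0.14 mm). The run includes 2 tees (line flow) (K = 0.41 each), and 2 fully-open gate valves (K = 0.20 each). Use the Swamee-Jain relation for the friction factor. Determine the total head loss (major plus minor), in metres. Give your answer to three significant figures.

V = 4Q/(πD²) = 1.232 m/s; V²/2g = 0.07734 m
Re = 2.29×10^5, ε/D = 5.74×10^-4 → f = 0.01910 (Swamee-Jain)
Major: h_f = f(L/D)·V²/2g = 0.01910·905.7·0.07734 = 1.338 m
Minor: ΣK = 1.22; h_m = ΣK·V²/2g = 0.09436 m
Total H_L = 1.338 + 0.09436 = 1.432 m

H_L ≈ 1.43 m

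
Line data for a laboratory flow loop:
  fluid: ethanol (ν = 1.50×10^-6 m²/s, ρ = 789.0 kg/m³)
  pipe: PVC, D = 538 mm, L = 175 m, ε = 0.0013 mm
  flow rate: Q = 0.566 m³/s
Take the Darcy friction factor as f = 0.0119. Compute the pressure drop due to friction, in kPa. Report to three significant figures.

Δp ≈ 9.47 kPa

V = 4Q/(πD²) = 4·0.566/(π·0.538²) = 2.490 m/s
h_f = f(L/D)V²/(2g) = 0.01190·(175/0.538)·2.490²/(2·9.81) = 1.223 m
Δp = ρg·h_f = 789.0·9.81·1.223 = 9.466 kPa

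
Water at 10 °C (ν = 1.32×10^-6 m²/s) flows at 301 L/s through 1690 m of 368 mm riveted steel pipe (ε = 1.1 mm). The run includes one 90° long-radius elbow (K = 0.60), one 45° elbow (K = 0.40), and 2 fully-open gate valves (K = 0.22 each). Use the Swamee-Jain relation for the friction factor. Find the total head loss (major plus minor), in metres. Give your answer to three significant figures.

H_L ≈ 50.1 m

V = 4Q/(πD²) = 2.830 m/s; V²/2g = 0.4082 m
Re = 7.89×10^5, ε/D = 0.00299 → f = 0.02639 (Swamee-Jain)
Major: h_f = f(L/D)·V²/2g = 0.02639·4592·0.4082 = 49.48 m
Minor: ΣK = 1.44; h_m = ΣK·V²/2g = 0.5878 m
Total H_L = 49.48 + 0.5878 = 50.06 m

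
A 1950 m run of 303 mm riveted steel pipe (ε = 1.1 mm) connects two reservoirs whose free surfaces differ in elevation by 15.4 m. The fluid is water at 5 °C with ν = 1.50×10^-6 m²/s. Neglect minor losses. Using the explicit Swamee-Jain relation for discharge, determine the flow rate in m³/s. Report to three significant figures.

Swamee-Jain (Type II): Q = -0.965·√(gD⁵h_f/L)·ln[ε/(3.7D) + √(3.17ν²L/(gD³h_f))]
√(gD⁵h_f/L) = √(9.81·0.303⁵·15.4/1950) = 0.01407
ε/(3.7D) = 9.81×10^-4; √(3.17ν²L/(gD³h_f)) = 5.75×10^-5
Q = -0.965·0.01407·ln(0.001039) = 0.09325 m³/s
Check: V = 1.29 m/s, Re = 2.61×10^5, f = 0.02823, h_f = 15.5 m ≈ 15.4 m ✓

Q ≈ 0.0933 m³/s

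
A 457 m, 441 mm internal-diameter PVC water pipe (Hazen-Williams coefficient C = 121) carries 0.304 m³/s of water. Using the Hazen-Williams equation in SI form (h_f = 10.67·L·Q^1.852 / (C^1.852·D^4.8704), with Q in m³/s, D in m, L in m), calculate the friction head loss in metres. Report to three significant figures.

h_f = 10.67·457·0.304^1.852 / (121^1.852·0.441^4.8704) = 4.025 m

h_f ≈ 4.03 m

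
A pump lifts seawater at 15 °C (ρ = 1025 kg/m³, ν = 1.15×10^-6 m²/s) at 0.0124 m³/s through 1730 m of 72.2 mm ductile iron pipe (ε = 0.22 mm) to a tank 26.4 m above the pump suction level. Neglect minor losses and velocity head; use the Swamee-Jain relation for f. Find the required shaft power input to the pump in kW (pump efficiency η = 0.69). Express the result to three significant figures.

V = 4Q/(πD²) = 3.029 m/s; Re = 1.90×10^5; ε/D = 0.00305; f = 0.02716
h_f = f(L/D)V²/2g = 304.3 m
Total head H = z + h_f = 26.4 + 304.3 = 330.7 m
P_hyd = ρgQH = 1025·9.81·0.0124·330.7 = 41.23 kW
P_shaft = P_hyd/η = 41.23/0.69 = 59.76 kW

P_shaft ≈ 59.8 kW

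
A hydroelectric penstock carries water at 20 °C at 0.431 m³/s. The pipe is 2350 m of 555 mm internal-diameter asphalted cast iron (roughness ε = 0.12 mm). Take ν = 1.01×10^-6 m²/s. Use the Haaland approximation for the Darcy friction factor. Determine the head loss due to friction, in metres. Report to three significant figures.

h_f ≈ 10.1 m

V = 4Q/(πD²) = 4·0.431/(π·0.555²) = 1.782 m/s
Re = VD/ν = 1.782·0.555/1.01×10^-6 = 9.79×10^5 → turbulent
ε/D = 0.12/555 = 2.16×10^-4
Haaland: f = 0.01479
h_f = f(L/D)V²/(2g) = 0.01479·(2350/0.555)·1.782²/(2·9.81) = 10.13 m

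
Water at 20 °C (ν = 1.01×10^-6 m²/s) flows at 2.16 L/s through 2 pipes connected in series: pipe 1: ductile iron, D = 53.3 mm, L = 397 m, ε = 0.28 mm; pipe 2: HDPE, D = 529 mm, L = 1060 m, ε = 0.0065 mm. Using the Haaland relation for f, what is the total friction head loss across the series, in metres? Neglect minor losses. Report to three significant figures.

H ≈ 11.6 m

Pipe 1: V = 0.9681 m/s, Re = 5.11×10^4, ε/D = 0.00525, f = 0.03246, h_1 = f(L/D)V²/2g = 11.55 m
Pipe 2: V = 0.009828 m/s, Re = 5150, ε/D = 1.23×10^-5, f = 0.03741, h_2 = f(L/D)V²/2g = 3.690×10^-4 m
Series → Q common, losses add: H = Σh = 11.55 m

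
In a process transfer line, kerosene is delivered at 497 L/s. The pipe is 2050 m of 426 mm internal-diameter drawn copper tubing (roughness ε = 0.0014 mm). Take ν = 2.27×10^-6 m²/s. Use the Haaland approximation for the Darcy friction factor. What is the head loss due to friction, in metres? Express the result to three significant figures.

V = 4Q/(πD²) = 4·0.497/(π·0.426²) = 3.487 m/s
Re = VD/ν = 3.487·0.426/2.27×10^-6 = 6.54×10^5 → turbulent
ε/D = 0.0014/426 = 3.29×10^-6
Haaland: f = 0.01250
h_f = f(L/D)V²/(2g) = 0.01250·(2050/0.426)·3.487²/(2·9.81) = 37.28 m

h_f ≈ 37.3 m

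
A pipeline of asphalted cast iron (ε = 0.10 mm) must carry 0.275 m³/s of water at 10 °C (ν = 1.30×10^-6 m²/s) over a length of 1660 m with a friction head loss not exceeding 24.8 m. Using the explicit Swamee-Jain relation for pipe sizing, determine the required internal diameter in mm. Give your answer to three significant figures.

D ≈ 372 mm

Swamee-Jain (Type III): D = 0.66·[ε^1.25·(LQ²/(gh_f))^4.75 + ν·Q^9.4·(L/(gh_f))^5.2]^0.04
LQ²/(gh_f) = 0.5160; L/(gh_f) = 6.823
Term 1 = ε^1.25·(…)^4.75 = 4.32×10^-7; Term 2 = ν·Q^9.4·(…)^5.2 = 1.51×10^-7
D = 0.66·(4.32×10^-7 + 1.51×10^-7)^0.04 = 0.3717 m = 372 mm
Check: V = 2.53 m/s, Re = 7.25×10^5, f = 0.01573, h_f = 23.0 m ≈ 24.8 m ✓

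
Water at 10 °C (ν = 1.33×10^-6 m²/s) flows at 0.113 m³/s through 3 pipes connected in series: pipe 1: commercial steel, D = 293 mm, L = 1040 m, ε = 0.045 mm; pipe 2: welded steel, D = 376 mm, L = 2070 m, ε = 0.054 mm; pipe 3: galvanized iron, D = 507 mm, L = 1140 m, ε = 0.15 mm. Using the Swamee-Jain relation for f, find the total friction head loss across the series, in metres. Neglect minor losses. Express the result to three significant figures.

H ≈ 13.2 m

Pipe 1: V = 1.676 m/s, Re = 3.69×10^5, ε/D = 1.54×10^-4, f = 0.01554, h_1 = f(L/D)V²/2g = 7.897 m
Pipe 2: V = 1.018 m/s, Re = 2.88×10^5, ε/D = 1.44×10^-4, f = 0.01592, h_2 = f(L/D)V²/2g = 4.626 m
Pipe 3: V = 0.5597 m/s, Re = 2.13×10^5, ε/D = 2.96×10^-4, f = 0.01763, h_3 = f(L/D)V²/2g = 0.6332 m
Series → Q common, losses add: H = Σh = 13.16 m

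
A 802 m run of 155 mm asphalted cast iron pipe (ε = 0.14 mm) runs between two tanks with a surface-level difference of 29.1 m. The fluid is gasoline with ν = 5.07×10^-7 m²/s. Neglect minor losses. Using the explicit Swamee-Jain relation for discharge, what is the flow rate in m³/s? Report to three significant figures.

Swamee-Jain (Type II): Q = -0.965·√(gD⁵h_f/L)·ln[ε/(3.7D) + √(3.17ν²L/(gD³h_f))]
√(gD⁵h_f/L) = √(9.81·0.155⁵·29.1/802) = 0.005643
ε/(3.7D) = 2.44×10^-4; √(3.17ν²L/(gD³h_f)) = 2.48×10^-5
Q = -0.965·0.005643·ln(2.689×10^-4) = 0.04477 m³/s
Check: V = 2.37 m/s, Re = 7.25×10^5, f = 0.01971, h_f = 29.3 m ≈ 29.1 m ✓

Q ≈ 0.0448 m³/s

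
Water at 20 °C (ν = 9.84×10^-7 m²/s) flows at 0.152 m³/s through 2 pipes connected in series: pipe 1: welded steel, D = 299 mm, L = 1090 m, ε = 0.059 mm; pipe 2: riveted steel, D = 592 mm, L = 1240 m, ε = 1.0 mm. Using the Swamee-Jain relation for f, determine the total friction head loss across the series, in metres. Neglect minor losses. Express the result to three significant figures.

H ≈ 13.9 m

Pipe 1: V = 2.165 m/s, Re = 6.58×10^5, ε/D = 1.97×10^-4, f = 0.01515, h_1 = f(L/D)V²/2g = 13.19 m
Pipe 2: V = 0.5522 m/s, Re = 3.32×10^5, ε/D = 0.00169, f = 0.02316, h_2 = f(L/D)V²/2g = 0.7540 m
Series → Q common, losses add: H = Σh = 13.95 m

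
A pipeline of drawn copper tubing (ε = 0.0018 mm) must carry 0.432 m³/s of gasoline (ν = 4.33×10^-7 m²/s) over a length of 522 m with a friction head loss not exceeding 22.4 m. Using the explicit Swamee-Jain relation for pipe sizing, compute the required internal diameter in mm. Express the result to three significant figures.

D ≈ 322 mm

Swamee-Jain (Type III): D = 0.66·[ε^1.25·(LQ²/(gh_f))^4.75 + ν·Q^9.4·(L/(gh_f))^5.2]^0.04
LQ²/(gh_f) = 0.4433; L/(gh_f) = 2.375
Term 1 = ε^1.25·(…)^4.75 = 1.38×10^-9; Term 2 = ν·Q^9.4·(…)^5.2 = 1.46×10^-8
D = 0.66·(1.38×10^-9 + 1.46×10^-8)^0.04 = 0.3219 m = 322 mm
Check: V = 5.31 m/s, Re = 3.95×10^6, f = 0.009655, h_f = 22.5 m ≈ 22.4 m ✓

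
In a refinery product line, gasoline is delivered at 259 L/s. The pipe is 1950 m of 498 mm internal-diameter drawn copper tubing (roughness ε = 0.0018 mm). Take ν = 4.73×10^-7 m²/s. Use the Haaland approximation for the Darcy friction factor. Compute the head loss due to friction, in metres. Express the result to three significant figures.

h_f ≈ 3.89 m

V = 4Q/(πD²) = 4·0.259/(π·0.498²) = 1.330 m/s
Re = VD/ν = 1.330·0.498/4.73×10^-7 = 1.40×10^6 → turbulent
ε/D = 0.0018/498 = 3.61×10^-6
Haaland: f = 0.01103
h_f = f(L/D)V²/(2g) = 0.01103·(1950/0.498)·1.330²/(2·9.81) = 3.893 m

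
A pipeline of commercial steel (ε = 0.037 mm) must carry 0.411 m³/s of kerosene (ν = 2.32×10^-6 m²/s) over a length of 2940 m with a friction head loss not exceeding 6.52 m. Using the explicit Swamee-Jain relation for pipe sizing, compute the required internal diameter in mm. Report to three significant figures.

Swamee-Jain (Type III): D = 0.66·[ε^1.25·(LQ²/(gh_f))^4.75 + ν·Q^9.4·(L/(gh_f))^5.2]^0.04
LQ²/(gh_f) = 7.765; L/(gh_f) = 45.97
Term 1 = ε^1.25·(…)^4.75 = 0.0488; Term 2 = ν·Q^9.4·(…)^5.2 = 0.240
D = 0.66·(0.0488 + 0.240)^0.04 = 0.6280 m = 628 mm
Check: V = 1.33 m/s, Re = 3.59×10^5, f = 0.01462, h_f = 6.14 m ≈ 6.52 m ✓

D ≈ 628 mm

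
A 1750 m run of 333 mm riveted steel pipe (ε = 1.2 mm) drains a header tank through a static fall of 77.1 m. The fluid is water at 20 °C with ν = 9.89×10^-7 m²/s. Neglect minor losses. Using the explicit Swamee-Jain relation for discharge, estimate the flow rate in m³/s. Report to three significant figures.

Q ≈ 0.281 m³/s

Swamee-Jain (Type II): Q = -0.965·√(gD⁵h_f/L)·ln[ε/(3.7D) + √(3.17ν²L/(gD³h_f))]
√(gD⁵h_f/L) = √(9.81·0.333⁵·77.1/1750) = 0.04207
ε/(3.7D) = 9.74×10^-4; √(3.17ν²L/(gD³h_f)) = 1.39×10^-5
Q = -0.965·0.04207·ln(9.879×10^-4) = 0.2809 m³/s
Check: V = 3.23 m/s, Re = 1.09×10^6, f = 0.02774, h_f = 77.3 m ≈ 77.1 m ✓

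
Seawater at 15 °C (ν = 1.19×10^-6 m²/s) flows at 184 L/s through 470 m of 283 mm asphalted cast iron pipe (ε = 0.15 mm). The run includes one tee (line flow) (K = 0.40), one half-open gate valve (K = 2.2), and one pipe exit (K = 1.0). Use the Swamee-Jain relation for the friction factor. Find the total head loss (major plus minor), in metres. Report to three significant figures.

V = 4Q/(πD²) = 2.925 m/s; V²/2g = 0.4361 m
Re = 6.96×10^5, ε/D = 5.30×10^-4 → f = 0.01771 (Swamee-Jain)
Major: h_f = f(L/D)·V²/2g = 0.01771·1661·0.4361 = 12.83 m
Minor: ΣK = 3.60; h_m = ΣK·V²/2g = 1.570 m
Total H_L = 12.83 + 1.570 = 14.40 m

H_L ≈ 14.4 m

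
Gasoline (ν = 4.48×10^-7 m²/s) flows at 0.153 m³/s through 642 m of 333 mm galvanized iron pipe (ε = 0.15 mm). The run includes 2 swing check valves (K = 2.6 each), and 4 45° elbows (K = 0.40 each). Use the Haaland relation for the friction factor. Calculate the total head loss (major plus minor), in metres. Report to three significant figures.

H_L ≈ 6.14 m

V = 4Q/(πD²) = 1.757 m/s; V²/2g = 0.1573 m
Re = 1.31×10^6, ε/D = 4.50×10^-4 → f = 0.01671 (Haaland)
Major: h_f = f(L/D)·V²/2g = 0.01671·1928·0.1573 = 5.069 m
Minor: ΣK = 6.80; h_m = ΣK·V²/2g = 1.070 m
Total H_L = 5.069 + 1.070 = 6.139 m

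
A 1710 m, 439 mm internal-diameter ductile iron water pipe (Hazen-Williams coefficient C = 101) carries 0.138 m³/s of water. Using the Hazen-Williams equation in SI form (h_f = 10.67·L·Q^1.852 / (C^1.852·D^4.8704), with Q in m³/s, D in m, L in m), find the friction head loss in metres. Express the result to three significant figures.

h_f = 10.67·1710·0.138^1.852 / (101^1.852·0.439^4.8704) = 4.984 m

h_f ≈ 4.98 m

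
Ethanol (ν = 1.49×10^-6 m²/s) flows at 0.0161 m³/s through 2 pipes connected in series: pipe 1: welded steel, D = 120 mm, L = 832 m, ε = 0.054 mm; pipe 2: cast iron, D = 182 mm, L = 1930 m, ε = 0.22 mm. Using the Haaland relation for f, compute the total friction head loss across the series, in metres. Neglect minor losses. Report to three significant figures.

Pipe 1: V = 1.424 m/s, Re = 1.15×10^5, ε/D = 4.50×10^-4, f = 0.01951, h_1 = f(L/D)V²/2g = 13.97 m
Pipe 2: V = 0.6189 m/s, Re = 7.56×10^4, ε/D = 0.00121, f = 0.02323, h_2 = f(L/D)V²/2g = 4.808 m
Series → Q common, losses add: H = Σh = 18.78 m

H ≈ 18.8 m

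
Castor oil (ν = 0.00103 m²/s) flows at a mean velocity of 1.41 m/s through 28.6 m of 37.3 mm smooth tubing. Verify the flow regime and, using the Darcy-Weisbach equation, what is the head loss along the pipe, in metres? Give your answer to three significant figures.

h_f ≈ 97.4 m

Re = VD/ν = 1.41·0.03730/0.00103 = 51.1 → laminar (Re < 2300)
f = 64/Re = 1.253
h_f = f(L/D)V²/(2g) = 1.253·(28.6/0.03730)·1.41²/(2·9.81) = 97.38 m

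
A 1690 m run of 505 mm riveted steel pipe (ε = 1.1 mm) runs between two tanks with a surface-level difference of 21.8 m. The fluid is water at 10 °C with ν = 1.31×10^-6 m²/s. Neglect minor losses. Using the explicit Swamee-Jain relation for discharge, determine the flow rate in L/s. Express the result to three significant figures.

Swamee-Jain (Type II): Q = -0.965·√(gD⁵h_f/L)·ln[ε/(3.7D) + √(3.17ν²L/(gD³h_f))]
√(gD⁵h_f/L) = √(9.81·0.505⁵·21.8/1690) = 0.06447
ε/(3.7D) = 5.89×10^-4; √(3.17ν²L/(gD³h_f)) = 1.83×10^-5
Q = -0.965·0.06447·ln(6.070×10^-4) = 0.4608 m³/s
Check: V = 2.30 m/s, Re = 8.87×10^5, f = 0.02424, h_f = 21.9 m ≈ 21.8 m ✓

Q ≈ 461 L/s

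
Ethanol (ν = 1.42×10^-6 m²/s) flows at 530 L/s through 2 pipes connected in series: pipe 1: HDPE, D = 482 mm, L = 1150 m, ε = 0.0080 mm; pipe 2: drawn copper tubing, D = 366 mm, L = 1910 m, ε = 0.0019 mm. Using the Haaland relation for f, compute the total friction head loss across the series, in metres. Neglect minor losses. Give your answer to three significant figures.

Pipe 1: V = 2.905 m/s, Re = 9.86×10^5, ε/D = 1.66×10^-5, f = 0.01192, h_1 = f(L/D)V²/2g = 12.23 m
Pipe 2: V = 5.038 m/s, Re = 1.30×10^6, ε/D = 5.19×10^-6, f = 0.01120, h_2 = f(L/D)V²/2g = 75.61 m
Series → Q common, losses add: H = Σh = 87.84 m

H ≈ 87.8 m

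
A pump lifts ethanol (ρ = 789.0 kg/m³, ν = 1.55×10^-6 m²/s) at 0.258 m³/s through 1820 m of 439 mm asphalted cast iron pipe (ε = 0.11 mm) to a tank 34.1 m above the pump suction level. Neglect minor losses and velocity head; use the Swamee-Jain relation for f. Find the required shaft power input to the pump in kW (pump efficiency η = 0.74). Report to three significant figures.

P_shaft ≈ 119 kW

V = 4Q/(πD²) = 1.705 m/s; Re = 4.83×10^5; ε/D = 2.51×10^-4; f = 0.01601
h_f = f(L/D)V²/2g = 9.828 m
Total head H = z + h_f = 34.1 + 9.828 = 43.93 m
P_hyd = ρgQH = 789.0·9.81·0.258·43.93 = 87.72 kW
P_shaft = P_hyd/η = 87.72/0.74 = 118.5 kW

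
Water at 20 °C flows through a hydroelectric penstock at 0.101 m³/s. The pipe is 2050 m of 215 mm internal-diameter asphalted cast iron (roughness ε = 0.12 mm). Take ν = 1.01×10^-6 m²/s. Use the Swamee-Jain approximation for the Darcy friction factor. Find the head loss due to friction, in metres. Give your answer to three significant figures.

V = 4Q/(πD²) = 4·0.101/(π·0.215²) = 2.782 m/s
Re = VD/ν = 2.782·0.215/1.01×10^-6 = 5.92×10^5 → turbulent
ε/D = 0.12/215 = 5.58×10^-4
Swamee-Jain: f = 0.01800
h_f = f(L/D)V²/(2g) = 0.01800·(2050/0.215)·2.782²/(2·9.81) = 67.69 m

h_f ≈ 67.7 m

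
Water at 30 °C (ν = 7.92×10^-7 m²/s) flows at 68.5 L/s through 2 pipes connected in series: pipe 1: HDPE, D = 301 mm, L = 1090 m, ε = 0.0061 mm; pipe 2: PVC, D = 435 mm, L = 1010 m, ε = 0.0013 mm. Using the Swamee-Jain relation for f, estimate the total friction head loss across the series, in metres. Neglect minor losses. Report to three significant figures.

H ≈ 2.79 m

Pipe 1: V = 0.9626 m/s, Re = 3.66×10^5, ε/D = 2.03×10^-5, f = 0.01412, h_1 = f(L/D)V²/2g = 2.415 m
Pipe 2: V = 0.4609 m/s, Re = 2.53×10^5, ε/D = 2.99×10^-6, f = 0.01487, h_2 = f(L/D)V²/2g = 0.3739 m
Series → Q common, losses add: H = Σh = 2.789 m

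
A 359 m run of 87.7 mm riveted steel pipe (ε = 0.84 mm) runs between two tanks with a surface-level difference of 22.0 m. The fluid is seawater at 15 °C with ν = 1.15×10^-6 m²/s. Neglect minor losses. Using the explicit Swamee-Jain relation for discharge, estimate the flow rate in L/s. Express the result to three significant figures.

Q ≈ 10.1 L/s

Swamee-Jain (Type II): Q = -0.965·√(gD⁵h_f/L)·ln[ε/(3.7D) + √(3.17ν²L/(gD³h_f))]
√(gD⁵h_f/L) = √(9.81·0.0877⁵·22.0/359) = 0.001766
ε/(3.7D) = 0.00259; √(3.17ν²L/(gD³h_f)) = 1.02×10^-4
Q = -0.965·0.001766·ln(0.002690) = 0.01009 m³/s
Check: V = 1.67 m/s, Re = 1.27×10^5, f = 0.03806, h_f = 22.1 m ≈ 22.0 m ✓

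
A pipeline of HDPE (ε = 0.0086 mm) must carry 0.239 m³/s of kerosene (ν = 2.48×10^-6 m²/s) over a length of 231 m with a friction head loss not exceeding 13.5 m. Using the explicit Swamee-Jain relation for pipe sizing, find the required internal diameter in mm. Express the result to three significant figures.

Swamee-Jain (Type III): D = 0.66·[ε^1.25·(LQ²/(gh_f))^4.75 + ν·Q^9.4·(L/(gh_f))^5.2]^0.04
LQ²/(gh_f) = 0.09963; L/(gh_f) = 1.744
Term 1 = ε^1.25·(…)^4.75 = 8.14×10^-12; Term 2 = ν·Q^9.4·(…)^5.2 = 6.42×10^-11
D = 0.66·(8.14×10^-12 + 6.42×10^-11)^0.04 = 0.2594 m = 259 mm
Check: V = 4.52 m/s, Re = 4.73×10^5, f = 0.01372, h_f = 12.7 m ≈ 13.5 m ✓

D ≈ 259 mm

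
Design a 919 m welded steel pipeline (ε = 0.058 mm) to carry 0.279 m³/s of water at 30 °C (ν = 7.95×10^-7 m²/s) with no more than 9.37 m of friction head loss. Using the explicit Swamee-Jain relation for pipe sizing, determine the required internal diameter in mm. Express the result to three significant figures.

D ≈ 393 mm

Swamee-Jain (Type III): D = 0.66·[ε^1.25·(LQ²/(gh_f))^4.75 + ν·Q^9.4·(L/(gh_f))^5.2]^0.04
LQ²/(gh_f) = 0.7782; L/(gh_f) = 9.998
Term 1 = ε^1.25·(…)^4.75 = 1.54×10^-6; Term 2 = ν·Q^9.4·(…)^5.2 = 7.74×10^-7
D = 0.66·(1.54×10^-6 + 7.74×10^-7)^0.04 = 0.3927 m = 393 mm
Check: V = 2.30 m/s, Re = 1.14×10^6, f = 0.01404, h_f = 8.88 m ≈ 9.37 m ✓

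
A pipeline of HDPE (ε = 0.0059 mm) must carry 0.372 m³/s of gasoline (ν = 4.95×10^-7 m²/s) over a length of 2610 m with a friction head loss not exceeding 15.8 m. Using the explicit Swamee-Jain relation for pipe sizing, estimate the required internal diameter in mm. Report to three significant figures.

Swamee-Jain (Type III): D = 0.66·[ε^1.25·(LQ²/(gh_f))^4.75 + ν·Q^9.4·(L/(gh_f))^5.2]^0.04
LQ²/(gh_f) = 2.330; L/(gh_f) = 16.84
Term 1 = ε^1.25·(…)^4.75 = 1.62×10^-5; Term 2 = ν·Q^9.4·(…)^5.2 = 1.08×10^-4
D = 0.66·(1.62×10^-5 + 1.08×10^-4)^0.04 = 0.4606 m = 461 mm
Check: V = 2.23 m/s, Re = 2.08×10^6, f = 0.01078, h_f = 15.5 m ≈ 15.8 m ✓

D ≈ 461 mm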